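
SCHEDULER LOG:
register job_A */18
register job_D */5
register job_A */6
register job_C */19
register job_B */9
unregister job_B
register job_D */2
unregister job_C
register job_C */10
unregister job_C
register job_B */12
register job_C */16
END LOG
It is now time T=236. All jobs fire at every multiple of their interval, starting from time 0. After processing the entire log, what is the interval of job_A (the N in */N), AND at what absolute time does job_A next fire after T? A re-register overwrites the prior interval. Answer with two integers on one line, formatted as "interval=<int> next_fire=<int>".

Op 1: register job_A */18 -> active={job_A:*/18}
Op 2: register job_D */5 -> active={job_A:*/18, job_D:*/5}
Op 3: register job_A */6 -> active={job_A:*/6, job_D:*/5}
Op 4: register job_C */19 -> active={job_A:*/6, job_C:*/19, job_D:*/5}
Op 5: register job_B */9 -> active={job_A:*/6, job_B:*/9, job_C:*/19, job_D:*/5}
Op 6: unregister job_B -> active={job_A:*/6, job_C:*/19, job_D:*/5}
Op 7: register job_D */2 -> active={job_A:*/6, job_C:*/19, job_D:*/2}
Op 8: unregister job_C -> active={job_A:*/6, job_D:*/2}
Op 9: register job_C */10 -> active={job_A:*/6, job_C:*/10, job_D:*/2}
Op 10: unregister job_C -> active={job_A:*/6, job_D:*/2}
Op 11: register job_B */12 -> active={job_A:*/6, job_B:*/12, job_D:*/2}
Op 12: register job_C */16 -> active={job_A:*/6, job_B:*/12, job_C:*/16, job_D:*/2}
Final interval of job_A = 6
Next fire of job_A after T=236: (236//6+1)*6 = 240

Answer: interval=6 next_fire=240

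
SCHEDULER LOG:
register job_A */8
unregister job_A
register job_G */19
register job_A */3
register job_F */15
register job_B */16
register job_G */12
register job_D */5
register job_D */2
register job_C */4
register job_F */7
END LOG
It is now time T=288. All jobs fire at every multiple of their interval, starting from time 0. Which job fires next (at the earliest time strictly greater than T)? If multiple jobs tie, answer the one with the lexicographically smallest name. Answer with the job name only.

Op 1: register job_A */8 -> active={job_A:*/8}
Op 2: unregister job_A -> active={}
Op 3: register job_G */19 -> active={job_G:*/19}
Op 4: register job_A */3 -> active={job_A:*/3, job_G:*/19}
Op 5: register job_F */15 -> active={job_A:*/3, job_F:*/15, job_G:*/19}
Op 6: register job_B */16 -> active={job_A:*/3, job_B:*/16, job_F:*/15, job_G:*/19}
Op 7: register job_G */12 -> active={job_A:*/3, job_B:*/16, job_F:*/15, job_G:*/12}
Op 8: register job_D */5 -> active={job_A:*/3, job_B:*/16, job_D:*/5, job_F:*/15, job_G:*/12}
Op 9: register job_D */2 -> active={job_A:*/3, job_B:*/16, job_D:*/2, job_F:*/15, job_G:*/12}
Op 10: register job_C */4 -> active={job_A:*/3, job_B:*/16, job_C:*/4, job_D:*/2, job_F:*/15, job_G:*/12}
Op 11: register job_F */7 -> active={job_A:*/3, job_B:*/16, job_C:*/4, job_D:*/2, job_F:*/7, job_G:*/12}
  job_A: interval 3, next fire after T=288 is 291
  job_B: interval 16, next fire after T=288 is 304
  job_C: interval 4, next fire after T=288 is 292
  job_D: interval 2, next fire after T=288 is 290
  job_F: interval 7, next fire after T=288 is 294
  job_G: interval 12, next fire after T=288 is 300
Earliest = 290, winner (lex tiebreak) = job_D

Answer: job_D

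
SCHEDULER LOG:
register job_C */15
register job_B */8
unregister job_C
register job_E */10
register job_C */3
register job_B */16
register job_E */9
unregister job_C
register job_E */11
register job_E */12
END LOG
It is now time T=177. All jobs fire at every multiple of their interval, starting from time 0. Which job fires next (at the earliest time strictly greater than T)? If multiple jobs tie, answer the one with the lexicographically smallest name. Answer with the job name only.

Answer: job_E

Derivation:
Op 1: register job_C */15 -> active={job_C:*/15}
Op 2: register job_B */8 -> active={job_B:*/8, job_C:*/15}
Op 3: unregister job_C -> active={job_B:*/8}
Op 4: register job_E */10 -> active={job_B:*/8, job_E:*/10}
Op 5: register job_C */3 -> active={job_B:*/8, job_C:*/3, job_E:*/10}
Op 6: register job_B */16 -> active={job_B:*/16, job_C:*/3, job_E:*/10}
Op 7: register job_E */9 -> active={job_B:*/16, job_C:*/3, job_E:*/9}
Op 8: unregister job_C -> active={job_B:*/16, job_E:*/9}
Op 9: register job_E */11 -> active={job_B:*/16, job_E:*/11}
Op 10: register job_E */12 -> active={job_B:*/16, job_E:*/12}
  job_B: interval 16, next fire after T=177 is 192
  job_E: interval 12, next fire after T=177 is 180
Earliest = 180, winner (lex tiebreak) = job_E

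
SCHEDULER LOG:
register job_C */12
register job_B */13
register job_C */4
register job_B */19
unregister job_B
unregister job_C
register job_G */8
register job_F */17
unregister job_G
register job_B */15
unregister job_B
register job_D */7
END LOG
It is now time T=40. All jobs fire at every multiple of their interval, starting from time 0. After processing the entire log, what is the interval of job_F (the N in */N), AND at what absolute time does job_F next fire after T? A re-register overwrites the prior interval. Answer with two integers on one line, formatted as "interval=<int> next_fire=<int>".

Op 1: register job_C */12 -> active={job_C:*/12}
Op 2: register job_B */13 -> active={job_B:*/13, job_C:*/12}
Op 3: register job_C */4 -> active={job_B:*/13, job_C:*/4}
Op 4: register job_B */19 -> active={job_B:*/19, job_C:*/4}
Op 5: unregister job_B -> active={job_C:*/4}
Op 6: unregister job_C -> active={}
Op 7: register job_G */8 -> active={job_G:*/8}
Op 8: register job_F */17 -> active={job_F:*/17, job_G:*/8}
Op 9: unregister job_G -> active={job_F:*/17}
Op 10: register job_B */15 -> active={job_B:*/15, job_F:*/17}
Op 11: unregister job_B -> active={job_F:*/17}
Op 12: register job_D */7 -> active={job_D:*/7, job_F:*/17}
Final interval of job_F = 17
Next fire of job_F after T=40: (40//17+1)*17 = 51

Answer: interval=17 next_fire=51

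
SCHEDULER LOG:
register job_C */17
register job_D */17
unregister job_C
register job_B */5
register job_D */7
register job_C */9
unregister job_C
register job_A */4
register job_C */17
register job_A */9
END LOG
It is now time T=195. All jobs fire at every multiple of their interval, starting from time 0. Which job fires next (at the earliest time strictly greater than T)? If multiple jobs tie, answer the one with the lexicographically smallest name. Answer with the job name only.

Answer: job_D

Derivation:
Op 1: register job_C */17 -> active={job_C:*/17}
Op 2: register job_D */17 -> active={job_C:*/17, job_D:*/17}
Op 3: unregister job_C -> active={job_D:*/17}
Op 4: register job_B */5 -> active={job_B:*/5, job_D:*/17}
Op 5: register job_D */7 -> active={job_B:*/5, job_D:*/7}
Op 6: register job_C */9 -> active={job_B:*/5, job_C:*/9, job_D:*/7}
Op 7: unregister job_C -> active={job_B:*/5, job_D:*/7}
Op 8: register job_A */4 -> active={job_A:*/4, job_B:*/5, job_D:*/7}
Op 9: register job_C */17 -> active={job_A:*/4, job_B:*/5, job_C:*/17, job_D:*/7}
Op 10: register job_A */9 -> active={job_A:*/9, job_B:*/5, job_C:*/17, job_D:*/7}
  job_A: interval 9, next fire after T=195 is 198
  job_B: interval 5, next fire after T=195 is 200
  job_C: interval 17, next fire after T=195 is 204
  job_D: interval 7, next fire after T=195 is 196
Earliest = 196, winner (lex tiebreak) = job_D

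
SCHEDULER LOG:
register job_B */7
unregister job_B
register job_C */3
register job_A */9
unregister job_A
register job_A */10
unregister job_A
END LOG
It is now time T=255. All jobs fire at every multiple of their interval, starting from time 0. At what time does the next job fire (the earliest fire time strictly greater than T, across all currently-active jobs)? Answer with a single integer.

Answer: 258

Derivation:
Op 1: register job_B */7 -> active={job_B:*/7}
Op 2: unregister job_B -> active={}
Op 3: register job_C */3 -> active={job_C:*/3}
Op 4: register job_A */9 -> active={job_A:*/9, job_C:*/3}
Op 5: unregister job_A -> active={job_C:*/3}
Op 6: register job_A */10 -> active={job_A:*/10, job_C:*/3}
Op 7: unregister job_A -> active={job_C:*/3}
  job_C: interval 3, next fire after T=255 is 258
Earliest fire time = 258 (job job_C)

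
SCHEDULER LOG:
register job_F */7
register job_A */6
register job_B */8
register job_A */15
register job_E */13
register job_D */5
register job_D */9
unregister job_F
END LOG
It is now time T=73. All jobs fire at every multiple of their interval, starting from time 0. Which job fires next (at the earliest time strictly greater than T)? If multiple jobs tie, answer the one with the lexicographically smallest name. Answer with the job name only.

Op 1: register job_F */7 -> active={job_F:*/7}
Op 2: register job_A */6 -> active={job_A:*/6, job_F:*/7}
Op 3: register job_B */8 -> active={job_A:*/6, job_B:*/8, job_F:*/7}
Op 4: register job_A */15 -> active={job_A:*/15, job_B:*/8, job_F:*/7}
Op 5: register job_E */13 -> active={job_A:*/15, job_B:*/8, job_E:*/13, job_F:*/7}
Op 6: register job_D */5 -> active={job_A:*/15, job_B:*/8, job_D:*/5, job_E:*/13, job_F:*/7}
Op 7: register job_D */9 -> active={job_A:*/15, job_B:*/8, job_D:*/9, job_E:*/13, job_F:*/7}
Op 8: unregister job_F -> active={job_A:*/15, job_B:*/8, job_D:*/9, job_E:*/13}
  job_A: interval 15, next fire after T=73 is 75
  job_B: interval 8, next fire after T=73 is 80
  job_D: interval 9, next fire after T=73 is 81
  job_E: interval 13, next fire after T=73 is 78
Earliest = 75, winner (lex tiebreak) = job_A

Answer: job_A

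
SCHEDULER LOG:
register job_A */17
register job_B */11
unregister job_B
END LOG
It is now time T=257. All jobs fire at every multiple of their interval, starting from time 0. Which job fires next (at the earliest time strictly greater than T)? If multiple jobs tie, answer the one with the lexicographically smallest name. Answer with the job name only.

Op 1: register job_A */17 -> active={job_A:*/17}
Op 2: register job_B */11 -> active={job_A:*/17, job_B:*/11}
Op 3: unregister job_B -> active={job_A:*/17}
  job_A: interval 17, next fire after T=257 is 272
Earliest = 272, winner (lex tiebreak) = job_A

Answer: job_A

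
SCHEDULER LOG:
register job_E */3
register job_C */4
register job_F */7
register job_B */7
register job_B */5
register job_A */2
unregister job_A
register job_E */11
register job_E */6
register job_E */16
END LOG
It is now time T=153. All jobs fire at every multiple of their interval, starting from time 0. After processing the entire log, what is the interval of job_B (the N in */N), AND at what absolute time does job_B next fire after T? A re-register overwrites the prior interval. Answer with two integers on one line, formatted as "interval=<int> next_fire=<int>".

Answer: interval=5 next_fire=155

Derivation:
Op 1: register job_E */3 -> active={job_E:*/3}
Op 2: register job_C */4 -> active={job_C:*/4, job_E:*/3}
Op 3: register job_F */7 -> active={job_C:*/4, job_E:*/3, job_F:*/7}
Op 4: register job_B */7 -> active={job_B:*/7, job_C:*/4, job_E:*/3, job_F:*/7}
Op 5: register job_B */5 -> active={job_B:*/5, job_C:*/4, job_E:*/3, job_F:*/7}
Op 6: register job_A */2 -> active={job_A:*/2, job_B:*/5, job_C:*/4, job_E:*/3, job_F:*/7}
Op 7: unregister job_A -> active={job_B:*/5, job_C:*/4, job_E:*/3, job_F:*/7}
Op 8: register job_E */11 -> active={job_B:*/5, job_C:*/4, job_E:*/11, job_F:*/7}
Op 9: register job_E */6 -> active={job_B:*/5, job_C:*/4, job_E:*/6, job_F:*/7}
Op 10: register job_E */16 -> active={job_B:*/5, job_C:*/4, job_E:*/16, job_F:*/7}
Final interval of job_B = 5
Next fire of job_B after T=153: (153//5+1)*5 = 155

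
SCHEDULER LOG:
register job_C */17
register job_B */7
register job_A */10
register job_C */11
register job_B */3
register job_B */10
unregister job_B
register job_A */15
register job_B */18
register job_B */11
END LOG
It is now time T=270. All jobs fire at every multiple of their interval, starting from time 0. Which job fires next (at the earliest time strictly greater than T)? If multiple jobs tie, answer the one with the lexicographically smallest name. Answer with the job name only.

Answer: job_B

Derivation:
Op 1: register job_C */17 -> active={job_C:*/17}
Op 2: register job_B */7 -> active={job_B:*/7, job_C:*/17}
Op 3: register job_A */10 -> active={job_A:*/10, job_B:*/7, job_C:*/17}
Op 4: register job_C */11 -> active={job_A:*/10, job_B:*/7, job_C:*/11}
Op 5: register job_B */3 -> active={job_A:*/10, job_B:*/3, job_C:*/11}
Op 6: register job_B */10 -> active={job_A:*/10, job_B:*/10, job_C:*/11}
Op 7: unregister job_B -> active={job_A:*/10, job_C:*/11}
Op 8: register job_A */15 -> active={job_A:*/15, job_C:*/11}
Op 9: register job_B */18 -> active={job_A:*/15, job_B:*/18, job_C:*/11}
Op 10: register job_B */11 -> active={job_A:*/15, job_B:*/11, job_C:*/11}
  job_A: interval 15, next fire after T=270 is 285
  job_B: interval 11, next fire after T=270 is 275
  job_C: interval 11, next fire after T=270 is 275
Earliest = 275, winner (lex tiebreak) = job_B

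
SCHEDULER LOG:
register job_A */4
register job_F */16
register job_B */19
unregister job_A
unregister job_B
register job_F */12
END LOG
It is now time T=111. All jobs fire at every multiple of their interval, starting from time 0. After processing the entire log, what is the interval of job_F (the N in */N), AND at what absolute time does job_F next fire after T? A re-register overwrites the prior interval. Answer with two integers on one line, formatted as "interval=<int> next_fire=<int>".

Answer: interval=12 next_fire=120

Derivation:
Op 1: register job_A */4 -> active={job_A:*/4}
Op 2: register job_F */16 -> active={job_A:*/4, job_F:*/16}
Op 3: register job_B */19 -> active={job_A:*/4, job_B:*/19, job_F:*/16}
Op 4: unregister job_A -> active={job_B:*/19, job_F:*/16}
Op 5: unregister job_B -> active={job_F:*/16}
Op 6: register job_F */12 -> active={job_F:*/12}
Final interval of job_F = 12
Next fire of job_F after T=111: (111//12+1)*12 = 120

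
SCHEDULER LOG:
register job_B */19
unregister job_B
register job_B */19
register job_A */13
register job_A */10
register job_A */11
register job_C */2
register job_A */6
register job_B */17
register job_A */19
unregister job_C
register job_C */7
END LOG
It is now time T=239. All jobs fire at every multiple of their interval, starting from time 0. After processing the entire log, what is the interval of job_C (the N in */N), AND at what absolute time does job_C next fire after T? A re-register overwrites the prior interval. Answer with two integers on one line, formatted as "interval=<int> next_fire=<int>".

Answer: interval=7 next_fire=245

Derivation:
Op 1: register job_B */19 -> active={job_B:*/19}
Op 2: unregister job_B -> active={}
Op 3: register job_B */19 -> active={job_B:*/19}
Op 4: register job_A */13 -> active={job_A:*/13, job_B:*/19}
Op 5: register job_A */10 -> active={job_A:*/10, job_B:*/19}
Op 6: register job_A */11 -> active={job_A:*/11, job_B:*/19}
Op 7: register job_C */2 -> active={job_A:*/11, job_B:*/19, job_C:*/2}
Op 8: register job_A */6 -> active={job_A:*/6, job_B:*/19, job_C:*/2}
Op 9: register job_B */17 -> active={job_A:*/6, job_B:*/17, job_C:*/2}
Op 10: register job_A */19 -> active={job_A:*/19, job_B:*/17, job_C:*/2}
Op 11: unregister job_C -> active={job_A:*/19, job_B:*/17}
Op 12: register job_C */7 -> active={job_A:*/19, job_B:*/17, job_C:*/7}
Final interval of job_C = 7
Next fire of job_C after T=239: (239//7+1)*7 = 245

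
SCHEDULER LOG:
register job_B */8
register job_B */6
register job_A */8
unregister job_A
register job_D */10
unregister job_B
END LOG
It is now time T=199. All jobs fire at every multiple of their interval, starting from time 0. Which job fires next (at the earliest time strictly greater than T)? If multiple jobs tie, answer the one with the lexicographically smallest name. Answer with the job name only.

Answer: job_D

Derivation:
Op 1: register job_B */8 -> active={job_B:*/8}
Op 2: register job_B */6 -> active={job_B:*/6}
Op 3: register job_A */8 -> active={job_A:*/8, job_B:*/6}
Op 4: unregister job_A -> active={job_B:*/6}
Op 5: register job_D */10 -> active={job_B:*/6, job_D:*/10}
Op 6: unregister job_B -> active={job_D:*/10}
  job_D: interval 10, next fire after T=199 is 200
Earliest = 200, winner (lex tiebreak) = job_D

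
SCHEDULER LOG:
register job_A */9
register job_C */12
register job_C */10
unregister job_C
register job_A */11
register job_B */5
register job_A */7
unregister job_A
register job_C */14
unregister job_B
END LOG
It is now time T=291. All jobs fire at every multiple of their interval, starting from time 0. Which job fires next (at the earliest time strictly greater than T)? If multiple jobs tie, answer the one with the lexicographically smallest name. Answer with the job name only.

Answer: job_C

Derivation:
Op 1: register job_A */9 -> active={job_A:*/9}
Op 2: register job_C */12 -> active={job_A:*/9, job_C:*/12}
Op 3: register job_C */10 -> active={job_A:*/9, job_C:*/10}
Op 4: unregister job_C -> active={job_A:*/9}
Op 5: register job_A */11 -> active={job_A:*/11}
Op 6: register job_B */5 -> active={job_A:*/11, job_B:*/5}
Op 7: register job_A */7 -> active={job_A:*/7, job_B:*/5}
Op 8: unregister job_A -> active={job_B:*/5}
Op 9: register job_C */14 -> active={job_B:*/5, job_C:*/14}
Op 10: unregister job_B -> active={job_C:*/14}
  job_C: interval 14, next fire after T=291 is 294
Earliest = 294, winner (lex tiebreak) = job_C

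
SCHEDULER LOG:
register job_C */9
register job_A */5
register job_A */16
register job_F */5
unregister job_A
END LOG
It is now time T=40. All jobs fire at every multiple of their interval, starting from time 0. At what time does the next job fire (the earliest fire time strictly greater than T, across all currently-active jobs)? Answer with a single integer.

Answer: 45

Derivation:
Op 1: register job_C */9 -> active={job_C:*/9}
Op 2: register job_A */5 -> active={job_A:*/5, job_C:*/9}
Op 3: register job_A */16 -> active={job_A:*/16, job_C:*/9}
Op 4: register job_F */5 -> active={job_A:*/16, job_C:*/9, job_F:*/5}
Op 5: unregister job_A -> active={job_C:*/9, job_F:*/5}
  job_C: interval 9, next fire after T=40 is 45
  job_F: interval 5, next fire after T=40 is 45
Earliest fire time = 45 (job job_C)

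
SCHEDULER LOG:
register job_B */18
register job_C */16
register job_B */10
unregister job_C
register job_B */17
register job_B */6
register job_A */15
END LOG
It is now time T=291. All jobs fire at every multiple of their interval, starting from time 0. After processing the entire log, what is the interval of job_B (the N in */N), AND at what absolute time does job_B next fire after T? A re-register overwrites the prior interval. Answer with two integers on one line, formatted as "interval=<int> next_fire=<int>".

Op 1: register job_B */18 -> active={job_B:*/18}
Op 2: register job_C */16 -> active={job_B:*/18, job_C:*/16}
Op 3: register job_B */10 -> active={job_B:*/10, job_C:*/16}
Op 4: unregister job_C -> active={job_B:*/10}
Op 5: register job_B */17 -> active={job_B:*/17}
Op 6: register job_B */6 -> active={job_B:*/6}
Op 7: register job_A */15 -> active={job_A:*/15, job_B:*/6}
Final interval of job_B = 6
Next fire of job_B after T=291: (291//6+1)*6 = 294

Answer: interval=6 next_fire=294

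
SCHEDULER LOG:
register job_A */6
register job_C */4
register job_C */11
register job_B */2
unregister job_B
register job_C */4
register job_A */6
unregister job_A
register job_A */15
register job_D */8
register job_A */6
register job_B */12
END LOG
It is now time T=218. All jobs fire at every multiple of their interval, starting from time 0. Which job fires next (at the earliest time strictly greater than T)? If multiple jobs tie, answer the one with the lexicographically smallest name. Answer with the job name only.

Answer: job_C

Derivation:
Op 1: register job_A */6 -> active={job_A:*/6}
Op 2: register job_C */4 -> active={job_A:*/6, job_C:*/4}
Op 3: register job_C */11 -> active={job_A:*/6, job_C:*/11}
Op 4: register job_B */2 -> active={job_A:*/6, job_B:*/2, job_C:*/11}
Op 5: unregister job_B -> active={job_A:*/6, job_C:*/11}
Op 6: register job_C */4 -> active={job_A:*/6, job_C:*/4}
Op 7: register job_A */6 -> active={job_A:*/6, job_C:*/4}
Op 8: unregister job_A -> active={job_C:*/4}
Op 9: register job_A */15 -> active={job_A:*/15, job_C:*/4}
Op 10: register job_D */8 -> active={job_A:*/15, job_C:*/4, job_D:*/8}
Op 11: register job_A */6 -> active={job_A:*/6, job_C:*/4, job_D:*/8}
Op 12: register job_B */12 -> active={job_A:*/6, job_B:*/12, job_C:*/4, job_D:*/8}
  job_A: interval 6, next fire after T=218 is 222
  job_B: interval 12, next fire after T=218 is 228
  job_C: interval 4, next fire after T=218 is 220
  job_D: interval 8, next fire after T=218 is 224
Earliest = 220, winner (lex tiebreak) = job_C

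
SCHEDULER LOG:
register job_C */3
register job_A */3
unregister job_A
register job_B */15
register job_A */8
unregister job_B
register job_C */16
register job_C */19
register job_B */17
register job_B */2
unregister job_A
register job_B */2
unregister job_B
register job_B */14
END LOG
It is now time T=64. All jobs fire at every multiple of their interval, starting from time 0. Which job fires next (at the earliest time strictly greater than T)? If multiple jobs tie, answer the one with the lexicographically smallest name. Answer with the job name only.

Answer: job_B

Derivation:
Op 1: register job_C */3 -> active={job_C:*/3}
Op 2: register job_A */3 -> active={job_A:*/3, job_C:*/3}
Op 3: unregister job_A -> active={job_C:*/3}
Op 4: register job_B */15 -> active={job_B:*/15, job_C:*/3}
Op 5: register job_A */8 -> active={job_A:*/8, job_B:*/15, job_C:*/3}
Op 6: unregister job_B -> active={job_A:*/8, job_C:*/3}
Op 7: register job_C */16 -> active={job_A:*/8, job_C:*/16}
Op 8: register job_C */19 -> active={job_A:*/8, job_C:*/19}
Op 9: register job_B */17 -> active={job_A:*/8, job_B:*/17, job_C:*/19}
Op 10: register job_B */2 -> active={job_A:*/8, job_B:*/2, job_C:*/19}
Op 11: unregister job_A -> active={job_B:*/2, job_C:*/19}
Op 12: register job_B */2 -> active={job_B:*/2, job_C:*/19}
Op 13: unregister job_B -> active={job_C:*/19}
Op 14: register job_B */14 -> active={job_B:*/14, job_C:*/19}
  job_B: interval 14, next fire after T=64 is 70
  job_C: interval 19, next fire after T=64 is 76
Earliest = 70, winner (lex tiebreak) = job_B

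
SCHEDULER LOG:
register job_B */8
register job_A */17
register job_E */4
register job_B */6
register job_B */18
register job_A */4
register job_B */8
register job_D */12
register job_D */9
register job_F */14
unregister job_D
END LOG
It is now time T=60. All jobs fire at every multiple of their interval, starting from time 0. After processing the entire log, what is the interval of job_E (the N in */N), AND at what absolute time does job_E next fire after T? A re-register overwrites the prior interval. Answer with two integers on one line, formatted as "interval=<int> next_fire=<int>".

Answer: interval=4 next_fire=64

Derivation:
Op 1: register job_B */8 -> active={job_B:*/8}
Op 2: register job_A */17 -> active={job_A:*/17, job_B:*/8}
Op 3: register job_E */4 -> active={job_A:*/17, job_B:*/8, job_E:*/4}
Op 4: register job_B */6 -> active={job_A:*/17, job_B:*/6, job_E:*/4}
Op 5: register job_B */18 -> active={job_A:*/17, job_B:*/18, job_E:*/4}
Op 6: register job_A */4 -> active={job_A:*/4, job_B:*/18, job_E:*/4}
Op 7: register job_B */8 -> active={job_A:*/4, job_B:*/8, job_E:*/4}
Op 8: register job_D */12 -> active={job_A:*/4, job_B:*/8, job_D:*/12, job_E:*/4}
Op 9: register job_D */9 -> active={job_A:*/4, job_B:*/8, job_D:*/9, job_E:*/4}
Op 10: register job_F */14 -> active={job_A:*/4, job_B:*/8, job_D:*/9, job_E:*/4, job_F:*/14}
Op 11: unregister job_D -> active={job_A:*/4, job_B:*/8, job_E:*/4, job_F:*/14}
Final interval of job_E = 4
Next fire of job_E after T=60: (60//4+1)*4 = 64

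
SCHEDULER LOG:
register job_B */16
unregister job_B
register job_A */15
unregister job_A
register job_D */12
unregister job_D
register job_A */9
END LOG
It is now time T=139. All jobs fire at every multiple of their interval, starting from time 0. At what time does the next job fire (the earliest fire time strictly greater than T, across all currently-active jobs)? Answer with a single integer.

Answer: 144

Derivation:
Op 1: register job_B */16 -> active={job_B:*/16}
Op 2: unregister job_B -> active={}
Op 3: register job_A */15 -> active={job_A:*/15}
Op 4: unregister job_A -> active={}
Op 5: register job_D */12 -> active={job_D:*/12}
Op 6: unregister job_D -> active={}
Op 7: register job_A */9 -> active={job_A:*/9}
  job_A: interval 9, next fire after T=139 is 144
Earliest fire time = 144 (job job_A)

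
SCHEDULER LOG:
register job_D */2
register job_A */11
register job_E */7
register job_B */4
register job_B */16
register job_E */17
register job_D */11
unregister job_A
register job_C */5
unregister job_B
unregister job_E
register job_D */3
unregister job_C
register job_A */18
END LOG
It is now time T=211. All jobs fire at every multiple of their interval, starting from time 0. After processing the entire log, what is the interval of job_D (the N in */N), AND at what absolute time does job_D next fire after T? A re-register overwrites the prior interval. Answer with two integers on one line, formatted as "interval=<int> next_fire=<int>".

Answer: interval=3 next_fire=213

Derivation:
Op 1: register job_D */2 -> active={job_D:*/2}
Op 2: register job_A */11 -> active={job_A:*/11, job_D:*/2}
Op 3: register job_E */7 -> active={job_A:*/11, job_D:*/2, job_E:*/7}
Op 4: register job_B */4 -> active={job_A:*/11, job_B:*/4, job_D:*/2, job_E:*/7}
Op 5: register job_B */16 -> active={job_A:*/11, job_B:*/16, job_D:*/2, job_E:*/7}
Op 6: register job_E */17 -> active={job_A:*/11, job_B:*/16, job_D:*/2, job_E:*/17}
Op 7: register job_D */11 -> active={job_A:*/11, job_B:*/16, job_D:*/11, job_E:*/17}
Op 8: unregister job_A -> active={job_B:*/16, job_D:*/11, job_E:*/17}
Op 9: register job_C */5 -> active={job_B:*/16, job_C:*/5, job_D:*/11, job_E:*/17}
Op 10: unregister job_B -> active={job_C:*/5, job_D:*/11, job_E:*/17}
Op 11: unregister job_E -> active={job_C:*/5, job_D:*/11}
Op 12: register job_D */3 -> active={job_C:*/5, job_D:*/3}
Op 13: unregister job_C -> active={job_D:*/3}
Op 14: register job_A */18 -> active={job_A:*/18, job_D:*/3}
Final interval of job_D = 3
Next fire of job_D after T=211: (211//3+1)*3 = 213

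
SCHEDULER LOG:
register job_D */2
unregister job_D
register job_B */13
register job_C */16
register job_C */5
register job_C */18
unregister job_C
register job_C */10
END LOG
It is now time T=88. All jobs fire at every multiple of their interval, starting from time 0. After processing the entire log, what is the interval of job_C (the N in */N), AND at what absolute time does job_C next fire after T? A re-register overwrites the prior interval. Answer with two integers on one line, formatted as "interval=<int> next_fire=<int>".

Op 1: register job_D */2 -> active={job_D:*/2}
Op 2: unregister job_D -> active={}
Op 3: register job_B */13 -> active={job_B:*/13}
Op 4: register job_C */16 -> active={job_B:*/13, job_C:*/16}
Op 5: register job_C */5 -> active={job_B:*/13, job_C:*/5}
Op 6: register job_C */18 -> active={job_B:*/13, job_C:*/18}
Op 7: unregister job_C -> active={job_B:*/13}
Op 8: register job_C */10 -> active={job_B:*/13, job_C:*/10}
Final interval of job_C = 10
Next fire of job_C after T=88: (88//10+1)*10 = 90

Answer: interval=10 next_fire=90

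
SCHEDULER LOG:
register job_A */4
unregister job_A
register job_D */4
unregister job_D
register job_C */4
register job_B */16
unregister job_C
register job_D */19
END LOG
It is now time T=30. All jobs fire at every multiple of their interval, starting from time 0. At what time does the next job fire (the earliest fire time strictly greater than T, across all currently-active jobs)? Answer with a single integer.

Op 1: register job_A */4 -> active={job_A:*/4}
Op 2: unregister job_A -> active={}
Op 3: register job_D */4 -> active={job_D:*/4}
Op 4: unregister job_D -> active={}
Op 5: register job_C */4 -> active={job_C:*/4}
Op 6: register job_B */16 -> active={job_B:*/16, job_C:*/4}
Op 7: unregister job_C -> active={job_B:*/16}
Op 8: register job_D */19 -> active={job_B:*/16, job_D:*/19}
  job_B: interval 16, next fire after T=30 is 32
  job_D: interval 19, next fire after T=30 is 38
Earliest fire time = 32 (job job_B)

Answer: 32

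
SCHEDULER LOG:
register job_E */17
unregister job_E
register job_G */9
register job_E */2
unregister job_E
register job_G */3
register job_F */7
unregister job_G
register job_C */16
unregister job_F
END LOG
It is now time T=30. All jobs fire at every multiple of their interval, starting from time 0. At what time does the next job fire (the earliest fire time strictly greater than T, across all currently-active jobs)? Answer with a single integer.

Op 1: register job_E */17 -> active={job_E:*/17}
Op 2: unregister job_E -> active={}
Op 3: register job_G */9 -> active={job_G:*/9}
Op 4: register job_E */2 -> active={job_E:*/2, job_G:*/9}
Op 5: unregister job_E -> active={job_G:*/9}
Op 6: register job_G */3 -> active={job_G:*/3}
Op 7: register job_F */7 -> active={job_F:*/7, job_G:*/3}
Op 8: unregister job_G -> active={job_F:*/7}
Op 9: register job_C */16 -> active={job_C:*/16, job_F:*/7}
Op 10: unregister job_F -> active={job_C:*/16}
  job_C: interval 16, next fire after T=30 is 32
Earliest fire time = 32 (job job_C)

Answer: 32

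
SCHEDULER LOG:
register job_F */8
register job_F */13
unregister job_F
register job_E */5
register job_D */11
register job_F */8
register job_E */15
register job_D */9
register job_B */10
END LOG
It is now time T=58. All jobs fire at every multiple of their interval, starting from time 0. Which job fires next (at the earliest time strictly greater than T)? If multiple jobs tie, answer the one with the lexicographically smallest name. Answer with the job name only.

Op 1: register job_F */8 -> active={job_F:*/8}
Op 2: register job_F */13 -> active={job_F:*/13}
Op 3: unregister job_F -> active={}
Op 4: register job_E */5 -> active={job_E:*/5}
Op 5: register job_D */11 -> active={job_D:*/11, job_E:*/5}
Op 6: register job_F */8 -> active={job_D:*/11, job_E:*/5, job_F:*/8}
Op 7: register job_E */15 -> active={job_D:*/11, job_E:*/15, job_F:*/8}
Op 8: register job_D */9 -> active={job_D:*/9, job_E:*/15, job_F:*/8}
Op 9: register job_B */10 -> active={job_B:*/10, job_D:*/9, job_E:*/15, job_F:*/8}
  job_B: interval 10, next fire after T=58 is 60
  job_D: interval 9, next fire after T=58 is 63
  job_E: interval 15, next fire after T=58 is 60
  job_F: interval 8, next fire after T=58 is 64
Earliest = 60, winner (lex tiebreak) = job_B

Answer: job_B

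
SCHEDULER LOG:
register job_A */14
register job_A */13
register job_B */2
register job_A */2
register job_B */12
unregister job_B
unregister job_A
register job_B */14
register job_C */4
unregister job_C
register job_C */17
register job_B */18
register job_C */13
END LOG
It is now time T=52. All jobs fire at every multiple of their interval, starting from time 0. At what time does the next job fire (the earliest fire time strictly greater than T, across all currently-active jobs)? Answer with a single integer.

Op 1: register job_A */14 -> active={job_A:*/14}
Op 2: register job_A */13 -> active={job_A:*/13}
Op 3: register job_B */2 -> active={job_A:*/13, job_B:*/2}
Op 4: register job_A */2 -> active={job_A:*/2, job_B:*/2}
Op 5: register job_B */12 -> active={job_A:*/2, job_B:*/12}
Op 6: unregister job_B -> active={job_A:*/2}
Op 7: unregister job_A -> active={}
Op 8: register job_B */14 -> active={job_B:*/14}
Op 9: register job_C */4 -> active={job_B:*/14, job_C:*/4}
Op 10: unregister job_C -> active={job_B:*/14}
Op 11: register job_C */17 -> active={job_B:*/14, job_C:*/17}
Op 12: register job_B */18 -> active={job_B:*/18, job_C:*/17}
Op 13: register job_C */13 -> active={job_B:*/18, job_C:*/13}
  job_B: interval 18, next fire after T=52 is 54
  job_C: interval 13, next fire after T=52 is 65
Earliest fire time = 54 (job job_B)

Answer: 54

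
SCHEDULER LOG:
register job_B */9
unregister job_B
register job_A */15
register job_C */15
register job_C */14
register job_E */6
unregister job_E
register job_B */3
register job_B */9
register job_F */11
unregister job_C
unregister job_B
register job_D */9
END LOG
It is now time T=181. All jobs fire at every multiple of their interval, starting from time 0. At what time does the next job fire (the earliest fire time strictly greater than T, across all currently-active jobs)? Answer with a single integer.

Answer: 187

Derivation:
Op 1: register job_B */9 -> active={job_B:*/9}
Op 2: unregister job_B -> active={}
Op 3: register job_A */15 -> active={job_A:*/15}
Op 4: register job_C */15 -> active={job_A:*/15, job_C:*/15}
Op 5: register job_C */14 -> active={job_A:*/15, job_C:*/14}
Op 6: register job_E */6 -> active={job_A:*/15, job_C:*/14, job_E:*/6}
Op 7: unregister job_E -> active={job_A:*/15, job_C:*/14}
Op 8: register job_B */3 -> active={job_A:*/15, job_B:*/3, job_C:*/14}
Op 9: register job_B */9 -> active={job_A:*/15, job_B:*/9, job_C:*/14}
Op 10: register job_F */11 -> active={job_A:*/15, job_B:*/9, job_C:*/14, job_F:*/11}
Op 11: unregister job_C -> active={job_A:*/15, job_B:*/9, job_F:*/11}
Op 12: unregister job_B -> active={job_A:*/15, job_F:*/11}
Op 13: register job_D */9 -> active={job_A:*/15, job_D:*/9, job_F:*/11}
  job_A: interval 15, next fire after T=181 is 195
  job_D: interval 9, next fire after T=181 is 189
  job_F: interval 11, next fire after T=181 is 187
Earliest fire time = 187 (job job_F)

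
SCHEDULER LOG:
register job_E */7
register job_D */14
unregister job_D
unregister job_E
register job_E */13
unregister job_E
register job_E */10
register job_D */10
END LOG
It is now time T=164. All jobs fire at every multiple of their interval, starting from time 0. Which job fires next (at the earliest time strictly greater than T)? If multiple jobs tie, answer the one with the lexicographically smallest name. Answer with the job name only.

Op 1: register job_E */7 -> active={job_E:*/7}
Op 2: register job_D */14 -> active={job_D:*/14, job_E:*/7}
Op 3: unregister job_D -> active={job_E:*/7}
Op 4: unregister job_E -> active={}
Op 5: register job_E */13 -> active={job_E:*/13}
Op 6: unregister job_E -> active={}
Op 7: register job_E */10 -> active={job_E:*/10}
Op 8: register job_D */10 -> active={job_D:*/10, job_E:*/10}
  job_D: interval 10, next fire after T=164 is 170
  job_E: interval 10, next fire after T=164 is 170
Earliest = 170, winner (lex tiebreak) = job_D

Answer: job_D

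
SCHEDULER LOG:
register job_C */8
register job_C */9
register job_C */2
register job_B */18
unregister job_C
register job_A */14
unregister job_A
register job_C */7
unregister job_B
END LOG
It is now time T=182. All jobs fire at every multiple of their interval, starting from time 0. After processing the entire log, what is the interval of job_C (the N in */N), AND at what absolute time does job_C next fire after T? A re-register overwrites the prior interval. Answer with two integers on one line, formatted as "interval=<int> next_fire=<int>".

Op 1: register job_C */8 -> active={job_C:*/8}
Op 2: register job_C */9 -> active={job_C:*/9}
Op 3: register job_C */2 -> active={job_C:*/2}
Op 4: register job_B */18 -> active={job_B:*/18, job_C:*/2}
Op 5: unregister job_C -> active={job_B:*/18}
Op 6: register job_A */14 -> active={job_A:*/14, job_B:*/18}
Op 7: unregister job_A -> active={job_B:*/18}
Op 8: register job_C */7 -> active={job_B:*/18, job_C:*/7}
Op 9: unregister job_B -> active={job_C:*/7}
Final interval of job_C = 7
Next fire of job_C after T=182: (182//7+1)*7 = 189

Answer: interval=7 next_fire=189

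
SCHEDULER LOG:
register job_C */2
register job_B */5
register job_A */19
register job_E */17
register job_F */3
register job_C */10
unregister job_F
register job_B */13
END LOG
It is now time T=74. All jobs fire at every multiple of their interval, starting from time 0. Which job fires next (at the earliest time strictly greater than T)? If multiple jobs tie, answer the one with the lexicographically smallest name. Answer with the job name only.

Op 1: register job_C */2 -> active={job_C:*/2}
Op 2: register job_B */5 -> active={job_B:*/5, job_C:*/2}
Op 3: register job_A */19 -> active={job_A:*/19, job_B:*/5, job_C:*/2}
Op 4: register job_E */17 -> active={job_A:*/19, job_B:*/5, job_C:*/2, job_E:*/17}
Op 5: register job_F */3 -> active={job_A:*/19, job_B:*/5, job_C:*/2, job_E:*/17, job_F:*/3}
Op 6: register job_C */10 -> active={job_A:*/19, job_B:*/5, job_C:*/10, job_E:*/17, job_F:*/3}
Op 7: unregister job_F -> active={job_A:*/19, job_B:*/5, job_C:*/10, job_E:*/17}
Op 8: register job_B */13 -> active={job_A:*/19, job_B:*/13, job_C:*/10, job_E:*/17}
  job_A: interval 19, next fire after T=74 is 76
  job_B: interval 13, next fire after T=74 is 78
  job_C: interval 10, next fire after T=74 is 80
  job_E: interval 17, next fire after T=74 is 85
Earliest = 76, winner (lex tiebreak) = job_A

Answer: job_A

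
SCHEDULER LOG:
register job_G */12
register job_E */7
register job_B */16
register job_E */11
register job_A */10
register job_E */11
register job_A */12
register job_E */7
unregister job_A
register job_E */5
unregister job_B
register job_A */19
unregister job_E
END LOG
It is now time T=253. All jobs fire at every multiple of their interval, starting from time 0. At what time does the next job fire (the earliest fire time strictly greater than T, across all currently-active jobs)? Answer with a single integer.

Answer: 264

Derivation:
Op 1: register job_G */12 -> active={job_G:*/12}
Op 2: register job_E */7 -> active={job_E:*/7, job_G:*/12}
Op 3: register job_B */16 -> active={job_B:*/16, job_E:*/7, job_G:*/12}
Op 4: register job_E */11 -> active={job_B:*/16, job_E:*/11, job_G:*/12}
Op 5: register job_A */10 -> active={job_A:*/10, job_B:*/16, job_E:*/11, job_G:*/12}
Op 6: register job_E */11 -> active={job_A:*/10, job_B:*/16, job_E:*/11, job_G:*/12}
Op 7: register job_A */12 -> active={job_A:*/12, job_B:*/16, job_E:*/11, job_G:*/12}
Op 8: register job_E */7 -> active={job_A:*/12, job_B:*/16, job_E:*/7, job_G:*/12}
Op 9: unregister job_A -> active={job_B:*/16, job_E:*/7, job_G:*/12}
Op 10: register job_E */5 -> active={job_B:*/16, job_E:*/5, job_G:*/12}
Op 11: unregister job_B -> active={job_E:*/5, job_G:*/12}
Op 12: register job_A */19 -> active={job_A:*/19, job_E:*/5, job_G:*/12}
Op 13: unregister job_E -> active={job_A:*/19, job_G:*/12}
  job_A: interval 19, next fire after T=253 is 266
  job_G: interval 12, next fire after T=253 is 264
Earliest fire time = 264 (job job_G)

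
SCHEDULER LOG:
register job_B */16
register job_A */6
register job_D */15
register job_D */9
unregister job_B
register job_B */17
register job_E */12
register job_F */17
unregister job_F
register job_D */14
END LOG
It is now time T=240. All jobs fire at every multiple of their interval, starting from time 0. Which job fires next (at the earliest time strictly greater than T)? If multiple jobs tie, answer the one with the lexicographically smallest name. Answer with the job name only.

Op 1: register job_B */16 -> active={job_B:*/16}
Op 2: register job_A */6 -> active={job_A:*/6, job_B:*/16}
Op 3: register job_D */15 -> active={job_A:*/6, job_B:*/16, job_D:*/15}
Op 4: register job_D */9 -> active={job_A:*/6, job_B:*/16, job_D:*/9}
Op 5: unregister job_B -> active={job_A:*/6, job_D:*/9}
Op 6: register job_B */17 -> active={job_A:*/6, job_B:*/17, job_D:*/9}
Op 7: register job_E */12 -> active={job_A:*/6, job_B:*/17, job_D:*/9, job_E:*/12}
Op 8: register job_F */17 -> active={job_A:*/6, job_B:*/17, job_D:*/9, job_E:*/12, job_F:*/17}
Op 9: unregister job_F -> active={job_A:*/6, job_B:*/17, job_D:*/9, job_E:*/12}
Op 10: register job_D */14 -> active={job_A:*/6, job_B:*/17, job_D:*/14, job_E:*/12}
  job_A: interval 6, next fire after T=240 is 246
  job_B: interval 17, next fire after T=240 is 255
  job_D: interval 14, next fire after T=240 is 252
  job_E: interval 12, next fire after T=240 is 252
Earliest = 246, winner (lex tiebreak) = job_A

Answer: job_A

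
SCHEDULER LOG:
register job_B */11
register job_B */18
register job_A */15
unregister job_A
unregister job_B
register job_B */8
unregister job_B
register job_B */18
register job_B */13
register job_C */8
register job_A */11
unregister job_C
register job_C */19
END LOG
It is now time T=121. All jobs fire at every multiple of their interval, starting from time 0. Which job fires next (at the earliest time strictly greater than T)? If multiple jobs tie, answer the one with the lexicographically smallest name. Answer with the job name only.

Answer: job_B

Derivation:
Op 1: register job_B */11 -> active={job_B:*/11}
Op 2: register job_B */18 -> active={job_B:*/18}
Op 3: register job_A */15 -> active={job_A:*/15, job_B:*/18}
Op 4: unregister job_A -> active={job_B:*/18}
Op 5: unregister job_B -> active={}
Op 6: register job_B */8 -> active={job_B:*/8}
Op 7: unregister job_B -> active={}
Op 8: register job_B */18 -> active={job_B:*/18}
Op 9: register job_B */13 -> active={job_B:*/13}
Op 10: register job_C */8 -> active={job_B:*/13, job_C:*/8}
Op 11: register job_A */11 -> active={job_A:*/11, job_B:*/13, job_C:*/8}
Op 12: unregister job_C -> active={job_A:*/11, job_B:*/13}
Op 13: register job_C */19 -> active={job_A:*/11, job_B:*/13, job_C:*/19}
  job_A: interval 11, next fire after T=121 is 132
  job_B: interval 13, next fire after T=121 is 130
  job_C: interval 19, next fire after T=121 is 133
Earliest = 130, winner (lex tiebreak) = job_B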